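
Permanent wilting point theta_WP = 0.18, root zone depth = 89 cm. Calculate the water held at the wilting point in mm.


Step 1: Water (mm) = theta_WP * depth * 10
Step 2: Water = 0.18 * 89 * 10
Step 3: Water = 160.2 mm

160.2


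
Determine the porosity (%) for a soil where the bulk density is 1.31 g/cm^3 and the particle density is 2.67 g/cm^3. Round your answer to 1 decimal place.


Step 1: Formula: n = 100 * (1 - BD / PD)
Step 2: n = 100 * (1 - 1.31 / 2.67)
Step 3: n = 100 * (1 - 0.49064)
Step 4: n = 50.9%

50.9


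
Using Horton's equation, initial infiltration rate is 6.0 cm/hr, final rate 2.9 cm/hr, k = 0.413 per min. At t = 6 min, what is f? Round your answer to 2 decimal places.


Step 1: f = fc + (f0 - fc) * exp(-k * t)
Step 2: exp(-0.413 * 6) = 0.083911
Step 3: f = 2.9 + (6.0 - 2.9) * 0.083911
Step 4: f = 2.9 + 3.1 * 0.083911
Step 5: f = 3.16 cm/hr

3.16


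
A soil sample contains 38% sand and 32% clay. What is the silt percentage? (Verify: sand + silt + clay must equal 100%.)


Step 1: sand + silt + clay = 100%
Step 2: silt = 100 - sand - clay
Step 3: silt = 100 - 38 - 32
Step 4: silt = 30%

30


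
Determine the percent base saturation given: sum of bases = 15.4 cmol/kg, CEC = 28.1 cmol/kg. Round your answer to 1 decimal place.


Step 1: BS = 100 * (sum of bases) / CEC
Step 2: BS = 100 * 15.4 / 28.1
Step 3: BS = 54.8%

54.8


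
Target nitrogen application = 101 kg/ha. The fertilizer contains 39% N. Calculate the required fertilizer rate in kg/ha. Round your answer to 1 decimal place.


Step 1: Fertilizer rate = target N / (N content / 100)
Step 2: Rate = 101 / (39 / 100)
Step 3: Rate = 101 / 0.39
Step 4: Rate = 259.0 kg/ha

259.0


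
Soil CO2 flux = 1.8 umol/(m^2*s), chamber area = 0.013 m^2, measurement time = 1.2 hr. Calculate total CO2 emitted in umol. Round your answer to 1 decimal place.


Step 1: Convert time to seconds: 1.2 hr * 3600 = 4320.0 s
Step 2: Total = flux * area * time_s
Step 3: Total = 1.8 * 0.013 * 4320.0
Step 4: Total = 101.1 umol

101.1


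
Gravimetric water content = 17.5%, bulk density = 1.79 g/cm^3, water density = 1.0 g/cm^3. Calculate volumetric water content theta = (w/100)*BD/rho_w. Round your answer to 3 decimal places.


Step 1: theta = (w / 100) * BD / rho_w
Step 2: theta = (17.5 / 100) * 1.79 / 1.0
Step 3: theta = 0.175 * 1.79
Step 4: theta = 0.313

0.313


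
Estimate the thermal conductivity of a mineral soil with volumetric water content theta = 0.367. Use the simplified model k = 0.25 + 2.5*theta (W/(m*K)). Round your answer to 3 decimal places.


Step 1: k = 0.25 + 2.5 * theta
Step 2: k = 0.25 + 2.5 * 0.367
Step 3: k = 0.25 + 0.918
Step 4: k = 1.168 W/(m*K)

1.168


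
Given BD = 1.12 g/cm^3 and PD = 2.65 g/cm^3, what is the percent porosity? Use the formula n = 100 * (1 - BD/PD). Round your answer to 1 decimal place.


Step 1: Formula: n = 100 * (1 - BD / PD)
Step 2: n = 100 * (1 - 1.12 / 2.65)
Step 3: n = 100 * (1 - 0.42264)
Step 4: n = 57.7%

57.7


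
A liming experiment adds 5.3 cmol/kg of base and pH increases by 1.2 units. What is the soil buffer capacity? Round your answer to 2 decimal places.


Step 1: BC = change in base / change in pH
Step 2: BC = 5.3 / 1.2
Step 3: BC = 4.42 cmol/(kg*pH unit)

4.42


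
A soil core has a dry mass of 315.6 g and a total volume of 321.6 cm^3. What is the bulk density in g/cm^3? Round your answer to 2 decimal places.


Step 1: Identify the formula: BD = dry mass / volume
Step 2: Substitute values: BD = 315.6 / 321.6
Step 3: BD = 0.98 g/cm^3

0.98


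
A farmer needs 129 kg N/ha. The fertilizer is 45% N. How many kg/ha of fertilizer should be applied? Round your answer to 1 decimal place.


Step 1: Fertilizer rate = target N / (N content / 100)
Step 2: Rate = 129 / (45 / 100)
Step 3: Rate = 129 / 0.45
Step 4: Rate = 286.7 kg/ha

286.7


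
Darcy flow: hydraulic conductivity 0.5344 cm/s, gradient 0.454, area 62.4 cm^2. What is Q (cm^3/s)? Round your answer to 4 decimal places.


Step 1: Apply Darcy's law: Q = K * i * A
Step 2: Q = 0.5344 * 0.454 * 62.4
Step 3: Q = 15.1393 cm^3/s

15.1393


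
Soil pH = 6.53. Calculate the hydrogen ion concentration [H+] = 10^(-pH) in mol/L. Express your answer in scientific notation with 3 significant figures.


Step 1: [H+] = 10^(-pH)
Step 2: [H+] = 10^(-6.53)
Step 3: [H+] = 2.95e-07 mol/L

2.95e-07


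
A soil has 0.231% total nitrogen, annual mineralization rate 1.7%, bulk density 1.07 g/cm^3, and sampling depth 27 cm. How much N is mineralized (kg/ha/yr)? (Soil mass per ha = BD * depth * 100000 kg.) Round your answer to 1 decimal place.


Step 1: Soil mass per ha = BD * depth * 100000 = 1.07 * 27 * 100000 = 2889000 kg
Step 2: Total N pool = soil mass * N%/100 = 2889000 * 0.231/100 = 6673.59 kg/ha
Step 3: N mineralized = N pool * rate%/100 = 6673.59 * 1.7/100 = 113.5 kg/ha/yr

113.5


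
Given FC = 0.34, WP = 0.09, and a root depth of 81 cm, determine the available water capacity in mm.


Step 1: Available water = (FC - WP) * depth * 10
Step 2: AW = (0.34 - 0.09) * 81 * 10
Step 3: AW = 0.25 * 81 * 10
Step 4: AW = 202.5 mm

202.5


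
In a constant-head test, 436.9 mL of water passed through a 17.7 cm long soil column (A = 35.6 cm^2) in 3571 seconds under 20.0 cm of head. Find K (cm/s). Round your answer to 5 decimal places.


Step 1: K = Q * L / (A * t * h)
Step 2: Numerator = 436.9 * 17.7 = 7733.13
Step 3: Denominator = 35.6 * 3571 * 20.0 = 2542552.0
Step 4: K = 7733.13 / 2542552.0 = 0.00304 cm/s

0.00304


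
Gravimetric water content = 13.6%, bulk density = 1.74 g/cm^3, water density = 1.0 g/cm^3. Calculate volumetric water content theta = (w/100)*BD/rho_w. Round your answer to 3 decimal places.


Step 1: theta = (w / 100) * BD / rho_w
Step 2: theta = (13.6 / 100) * 1.74 / 1.0
Step 3: theta = 0.136 * 1.74
Step 4: theta = 0.237

0.237


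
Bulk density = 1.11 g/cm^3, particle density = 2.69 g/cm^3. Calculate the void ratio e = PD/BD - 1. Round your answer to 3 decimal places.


Step 1: e = PD / BD - 1
Step 2: e = 2.69 / 1.11 - 1
Step 3: e = 2.42342 - 1
Step 4: e = 1.423

1.423


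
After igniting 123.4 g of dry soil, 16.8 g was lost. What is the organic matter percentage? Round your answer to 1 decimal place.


Step 1: OM% = 100 * LOI / sample mass
Step 2: OM = 100 * 16.8 / 123.4
Step 3: OM = 13.6%

13.6


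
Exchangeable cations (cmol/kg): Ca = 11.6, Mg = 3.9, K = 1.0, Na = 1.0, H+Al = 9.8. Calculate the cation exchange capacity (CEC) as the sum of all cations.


Step 1: CEC = Ca + Mg + K + Na + (H+Al)
Step 2: CEC = 11.6 + 3.9 + 1.0 + 1.0 + 9.8
Step 3: CEC = 27.3 cmol/kg

27.3


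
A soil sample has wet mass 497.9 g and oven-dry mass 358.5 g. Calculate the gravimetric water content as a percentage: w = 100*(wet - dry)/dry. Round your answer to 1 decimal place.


Step 1: Water mass = wet - dry = 497.9 - 358.5 = 139.4 g
Step 2: w = 100 * water mass / dry mass
Step 3: w = 100 * 139.4 / 358.5 = 38.9%

38.9


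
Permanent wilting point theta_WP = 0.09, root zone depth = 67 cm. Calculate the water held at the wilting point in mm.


Step 1: Water (mm) = theta_WP * depth * 10
Step 2: Water = 0.09 * 67 * 10
Step 3: Water = 60.3 mm

60.3


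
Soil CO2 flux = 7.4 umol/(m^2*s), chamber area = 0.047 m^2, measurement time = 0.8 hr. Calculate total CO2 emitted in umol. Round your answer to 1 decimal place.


Step 1: Convert time to seconds: 0.8 hr * 3600 = 2880.0 s
Step 2: Total = flux * area * time_s
Step 3: Total = 7.4 * 0.047 * 2880.0
Step 4: Total = 1001.7 umol

1001.7


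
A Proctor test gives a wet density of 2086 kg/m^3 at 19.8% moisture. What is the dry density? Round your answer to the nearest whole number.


Step 1: Dry density = wet density / (1 + w/100)
Step 2: Dry density = 2086 / (1 + 19.8/100)
Step 3: Dry density = 2086 / 1.198
Step 4: Dry density = 1741 kg/m^3

1741


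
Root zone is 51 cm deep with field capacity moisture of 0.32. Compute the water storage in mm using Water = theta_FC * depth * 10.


Step 1: Water (mm) = theta_FC * depth (cm) * 10
Step 2: Water = 0.32 * 51 * 10
Step 3: Water = 163.2 mm

163.2


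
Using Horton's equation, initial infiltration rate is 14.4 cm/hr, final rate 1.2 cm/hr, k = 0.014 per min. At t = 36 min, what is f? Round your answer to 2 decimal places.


Step 1: f = fc + (f0 - fc) * exp(-k * t)
Step 2: exp(-0.014 * 36) = 0.604109
Step 3: f = 1.2 + (14.4 - 1.2) * 0.604109
Step 4: f = 1.2 + 13.2 * 0.604109
Step 5: f = 9.17 cm/hr

9.17


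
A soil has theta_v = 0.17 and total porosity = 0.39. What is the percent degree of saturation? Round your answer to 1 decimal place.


Step 1: S = 100 * theta_v / n
Step 2: S = 100 * 0.17 / 0.39
Step 3: S = 43.6%

43.6


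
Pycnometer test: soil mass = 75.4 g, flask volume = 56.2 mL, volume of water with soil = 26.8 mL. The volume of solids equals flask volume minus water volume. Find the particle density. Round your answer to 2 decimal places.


Step 1: Volume of solids = flask volume - water volume with soil
Step 2: V_solids = 56.2 - 26.8 = 29.4 mL
Step 3: Particle density = mass / V_solids = 75.4 / 29.4 = 2.56 g/cm^3

2.56


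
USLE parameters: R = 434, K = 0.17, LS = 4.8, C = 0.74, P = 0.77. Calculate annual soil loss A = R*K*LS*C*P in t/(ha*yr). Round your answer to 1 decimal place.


Step 1: A = R * K * LS * C * P
Step 2: R * K = 434 * 0.17 = 73.78
Step 3: (R*K) * LS = 73.78 * 4.8 = 354.144
Step 4: * C * P = 354.144 * 0.74 * 0.77 = 201.8
Step 5: A = 201.8 t/(ha*yr)

201.8


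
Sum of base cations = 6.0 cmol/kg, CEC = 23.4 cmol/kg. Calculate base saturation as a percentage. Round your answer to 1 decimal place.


Step 1: BS = 100 * (sum of bases) / CEC
Step 2: BS = 100 * 6.0 / 23.4
Step 3: BS = 25.6%

25.6


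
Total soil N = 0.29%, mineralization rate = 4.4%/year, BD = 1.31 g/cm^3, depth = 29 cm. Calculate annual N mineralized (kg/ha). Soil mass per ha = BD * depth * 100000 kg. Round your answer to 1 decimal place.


Step 1: Soil mass per ha = BD * depth * 100000 = 1.31 * 29 * 100000 = 3799000 kg
Step 2: Total N pool = soil mass * N%/100 = 3799000 * 0.29/100 = 11017.1 kg/ha
Step 3: N mineralized = N pool * rate%/100 = 11017.1 * 4.4/100 = 484.8 kg/ha/yr

484.8


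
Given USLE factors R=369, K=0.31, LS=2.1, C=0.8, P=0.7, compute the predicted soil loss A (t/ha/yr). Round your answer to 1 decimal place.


Step 1: A = R * K * LS * C * P
Step 2: R * K = 369 * 0.31 = 114.39
Step 3: (R*K) * LS = 114.39 * 2.1 = 240.219
Step 4: * C * P = 240.219 * 0.8 * 0.7 = 134.5
Step 5: A = 134.5 t/(ha*yr)

134.5


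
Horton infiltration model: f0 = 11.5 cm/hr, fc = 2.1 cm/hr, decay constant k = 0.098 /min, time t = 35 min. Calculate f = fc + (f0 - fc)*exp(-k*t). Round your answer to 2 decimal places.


Step 1: f = fc + (f0 - fc) * exp(-k * t)
Step 2: exp(-0.098 * 35) = 0.032387
Step 3: f = 2.1 + (11.5 - 2.1) * 0.032387
Step 4: f = 2.1 + 9.4 * 0.032387
Step 5: f = 2.4 cm/hr

2.4


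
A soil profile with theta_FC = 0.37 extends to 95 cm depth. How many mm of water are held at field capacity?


Step 1: Water (mm) = theta_FC * depth (cm) * 10
Step 2: Water = 0.37 * 95 * 10
Step 3: Water = 351.5 mm

351.5


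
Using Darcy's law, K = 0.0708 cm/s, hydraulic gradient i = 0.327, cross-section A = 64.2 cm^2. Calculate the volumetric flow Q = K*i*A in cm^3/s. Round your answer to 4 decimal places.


Step 1: Apply Darcy's law: Q = K * i * A
Step 2: Q = 0.0708 * 0.327 * 64.2
Step 3: Q = 1.4863 cm^3/s

1.4863


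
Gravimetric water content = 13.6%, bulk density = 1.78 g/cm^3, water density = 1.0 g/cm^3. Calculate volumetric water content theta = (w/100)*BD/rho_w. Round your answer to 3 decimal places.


Step 1: theta = (w / 100) * BD / rho_w
Step 2: theta = (13.6 / 100) * 1.78 / 1.0
Step 3: theta = 0.136 * 1.78
Step 4: theta = 0.242

0.242


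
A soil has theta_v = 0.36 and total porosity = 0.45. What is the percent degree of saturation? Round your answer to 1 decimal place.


Step 1: S = 100 * theta_v / n
Step 2: S = 100 * 0.36 / 0.45
Step 3: S = 80.0%

80.0


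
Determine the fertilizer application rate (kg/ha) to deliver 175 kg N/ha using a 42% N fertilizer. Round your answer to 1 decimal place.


Step 1: Fertilizer rate = target N / (N content / 100)
Step 2: Rate = 175 / (42 / 100)
Step 3: Rate = 175 / 0.42
Step 4: Rate = 416.7 kg/ha

416.7


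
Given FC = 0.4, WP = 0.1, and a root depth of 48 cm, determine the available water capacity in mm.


Step 1: Available water = (FC - WP) * depth * 10
Step 2: AW = (0.4 - 0.1) * 48 * 10
Step 3: AW = 0.3 * 48 * 10
Step 4: AW = 144.0 mm

144.0


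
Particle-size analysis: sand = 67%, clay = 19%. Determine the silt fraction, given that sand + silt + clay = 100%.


Step 1: sand + silt + clay = 100%
Step 2: silt = 100 - sand - clay
Step 3: silt = 100 - 67 - 19
Step 4: silt = 14%

14


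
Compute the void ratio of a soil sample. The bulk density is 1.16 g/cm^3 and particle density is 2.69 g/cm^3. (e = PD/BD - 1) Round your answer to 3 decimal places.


Step 1: e = PD / BD - 1
Step 2: e = 2.69 / 1.16 - 1
Step 3: e = 2.31897 - 1
Step 4: e = 1.319

1.319


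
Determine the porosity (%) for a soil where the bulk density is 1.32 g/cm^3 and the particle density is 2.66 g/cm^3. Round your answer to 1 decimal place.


Step 1: Formula: n = 100 * (1 - BD / PD)
Step 2: n = 100 * (1 - 1.32 / 2.66)
Step 3: n = 100 * (1 - 0.49624)
Step 4: n = 50.4%

50.4


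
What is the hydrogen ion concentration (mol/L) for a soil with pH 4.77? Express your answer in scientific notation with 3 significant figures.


Step 1: [H+] = 10^(-pH)
Step 2: [H+] = 10^(-4.77)
Step 3: [H+] = 1.70e-05 mol/L

1.70e-05


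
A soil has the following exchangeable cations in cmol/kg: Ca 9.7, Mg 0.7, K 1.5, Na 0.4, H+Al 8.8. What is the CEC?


Step 1: CEC = Ca + Mg + K + Na + (H+Al)
Step 2: CEC = 9.7 + 0.7 + 1.5 + 0.4 + 8.8
Step 3: CEC = 21.1 cmol/kg

21.1


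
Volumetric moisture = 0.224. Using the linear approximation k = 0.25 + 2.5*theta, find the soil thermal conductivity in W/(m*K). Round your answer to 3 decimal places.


Step 1: k = 0.25 + 2.5 * theta
Step 2: k = 0.25 + 2.5 * 0.224
Step 3: k = 0.25 + 0.56
Step 4: k = 0.81 W/(m*K)

0.81


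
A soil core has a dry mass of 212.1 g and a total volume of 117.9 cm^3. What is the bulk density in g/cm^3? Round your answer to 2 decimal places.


Step 1: Identify the formula: BD = dry mass / volume
Step 2: Substitute values: BD = 212.1 / 117.9
Step 3: BD = 1.8 g/cm^3

1.8


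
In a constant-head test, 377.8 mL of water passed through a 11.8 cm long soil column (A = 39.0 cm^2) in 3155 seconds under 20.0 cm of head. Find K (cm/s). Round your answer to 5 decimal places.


Step 1: K = Q * L / (A * t * h)
Step 2: Numerator = 377.8 * 11.8 = 4458.04
Step 3: Denominator = 39.0 * 3155 * 20.0 = 2460900.0
Step 4: K = 4458.04 / 2460900.0 = 0.00181 cm/s

0.00181


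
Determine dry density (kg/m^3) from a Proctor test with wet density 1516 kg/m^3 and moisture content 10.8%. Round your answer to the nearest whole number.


Step 1: Dry density = wet density / (1 + w/100)
Step 2: Dry density = 1516 / (1 + 10.8/100)
Step 3: Dry density = 1516 / 1.108
Step 4: Dry density = 1368 kg/m^3

1368


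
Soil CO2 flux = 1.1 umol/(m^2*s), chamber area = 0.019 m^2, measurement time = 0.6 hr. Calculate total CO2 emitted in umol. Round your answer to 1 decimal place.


Step 1: Convert time to seconds: 0.6 hr * 3600 = 2160.0 s
Step 2: Total = flux * area * time_s
Step 3: Total = 1.1 * 0.019 * 2160.0
Step 4: Total = 45.1 umol

45.1


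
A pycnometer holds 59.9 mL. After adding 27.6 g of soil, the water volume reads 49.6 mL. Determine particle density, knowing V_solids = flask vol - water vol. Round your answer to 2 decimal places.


Step 1: Volume of solids = flask volume - water volume with soil
Step 2: V_solids = 59.9 - 49.6 = 10.3 mL
Step 3: Particle density = mass / V_solids = 27.6 / 10.3 = 2.68 g/cm^3

2.68


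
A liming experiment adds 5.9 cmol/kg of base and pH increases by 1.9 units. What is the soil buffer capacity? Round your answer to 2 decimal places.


Step 1: BC = change in base / change in pH
Step 2: BC = 5.9 / 1.9
Step 3: BC = 3.11 cmol/(kg*pH unit)

3.11


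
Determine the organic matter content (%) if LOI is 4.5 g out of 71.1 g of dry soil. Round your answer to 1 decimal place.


Step 1: OM% = 100 * LOI / sample mass
Step 2: OM = 100 * 4.5 / 71.1
Step 3: OM = 6.3%

6.3


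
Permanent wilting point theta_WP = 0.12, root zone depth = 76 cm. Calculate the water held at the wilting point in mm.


Step 1: Water (mm) = theta_WP * depth * 10
Step 2: Water = 0.12 * 76 * 10
Step 3: Water = 91.2 mm

91.2


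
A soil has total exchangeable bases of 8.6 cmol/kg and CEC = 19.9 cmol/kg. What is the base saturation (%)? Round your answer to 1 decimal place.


Step 1: BS = 100 * (sum of bases) / CEC
Step 2: BS = 100 * 8.6 / 19.9
Step 3: BS = 43.2%

43.2


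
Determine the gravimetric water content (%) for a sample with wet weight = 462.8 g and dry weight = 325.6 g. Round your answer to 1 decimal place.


Step 1: Water mass = wet - dry = 462.8 - 325.6 = 137.2 g
Step 2: w = 100 * water mass / dry mass
Step 3: w = 100 * 137.2 / 325.6 = 42.1%

42.1


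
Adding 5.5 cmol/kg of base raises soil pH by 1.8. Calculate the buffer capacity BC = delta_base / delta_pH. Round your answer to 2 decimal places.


Step 1: BC = change in base / change in pH
Step 2: BC = 5.5 / 1.8
Step 3: BC = 3.06 cmol/(kg*pH unit)

3.06


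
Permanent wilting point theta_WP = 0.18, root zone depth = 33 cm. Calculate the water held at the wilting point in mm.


Step 1: Water (mm) = theta_WP * depth * 10
Step 2: Water = 0.18 * 33 * 10
Step 3: Water = 59.4 mm

59.4


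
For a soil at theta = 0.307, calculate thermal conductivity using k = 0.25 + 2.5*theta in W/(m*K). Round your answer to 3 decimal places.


Step 1: k = 0.25 + 2.5 * theta
Step 2: k = 0.25 + 2.5 * 0.307
Step 3: k = 0.25 + 0.768
Step 4: k = 1.018 W/(m*K)

1.018


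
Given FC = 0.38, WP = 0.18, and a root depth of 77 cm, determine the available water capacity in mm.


Step 1: Available water = (FC - WP) * depth * 10
Step 2: AW = (0.38 - 0.18) * 77 * 10
Step 3: AW = 0.2 * 77 * 10
Step 4: AW = 154.0 mm

154.0


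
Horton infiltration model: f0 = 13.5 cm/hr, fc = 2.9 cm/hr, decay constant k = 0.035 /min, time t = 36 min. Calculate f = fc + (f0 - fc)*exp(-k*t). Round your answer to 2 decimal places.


Step 1: f = fc + (f0 - fc) * exp(-k * t)
Step 2: exp(-0.035 * 36) = 0.283654
Step 3: f = 2.9 + (13.5 - 2.9) * 0.283654
Step 4: f = 2.9 + 10.6 * 0.283654
Step 5: f = 5.91 cm/hr

5.91


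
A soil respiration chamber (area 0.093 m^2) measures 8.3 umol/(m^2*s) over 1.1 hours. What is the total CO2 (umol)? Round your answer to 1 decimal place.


Step 1: Convert time to seconds: 1.1 hr * 3600 = 3960.0 s
Step 2: Total = flux * area * time_s
Step 3: Total = 8.3 * 0.093 * 3960.0
Step 4: Total = 3056.7 umol

3056.7


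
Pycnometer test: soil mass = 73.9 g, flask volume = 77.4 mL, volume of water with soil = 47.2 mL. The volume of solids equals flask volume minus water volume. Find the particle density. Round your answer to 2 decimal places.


Step 1: Volume of solids = flask volume - water volume with soil
Step 2: V_solids = 77.4 - 47.2 = 30.2 mL
Step 3: Particle density = mass / V_solids = 73.9 / 30.2 = 2.45 g/cm^3

2.45


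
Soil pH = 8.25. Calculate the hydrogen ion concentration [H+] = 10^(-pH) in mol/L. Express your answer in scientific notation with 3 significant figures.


Step 1: [H+] = 10^(-pH)
Step 2: [H+] = 10^(-8.25)
Step 3: [H+] = 5.62e-09 mol/L

5.62e-09


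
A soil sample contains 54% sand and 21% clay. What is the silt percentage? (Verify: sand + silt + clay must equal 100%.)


Step 1: sand + silt + clay = 100%
Step 2: silt = 100 - sand - clay
Step 3: silt = 100 - 54 - 21
Step 4: silt = 25%

25


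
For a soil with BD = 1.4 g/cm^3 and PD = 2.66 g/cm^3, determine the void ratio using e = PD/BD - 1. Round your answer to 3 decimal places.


Step 1: e = PD / BD - 1
Step 2: e = 2.66 / 1.4 - 1
Step 3: e = 1.9 - 1
Step 4: e = 0.9

0.9


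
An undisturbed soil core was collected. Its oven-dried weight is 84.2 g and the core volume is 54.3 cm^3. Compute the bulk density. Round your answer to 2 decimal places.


Step 1: Identify the formula: BD = dry mass / volume
Step 2: Substitute values: BD = 84.2 / 54.3
Step 3: BD = 1.55 g/cm^3

1.55


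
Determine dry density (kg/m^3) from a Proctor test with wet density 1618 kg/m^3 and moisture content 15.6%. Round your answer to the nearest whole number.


Step 1: Dry density = wet density / (1 + w/100)
Step 2: Dry density = 1618 / (1 + 15.6/100)
Step 3: Dry density = 1618 / 1.156
Step 4: Dry density = 1400 kg/m^3

1400


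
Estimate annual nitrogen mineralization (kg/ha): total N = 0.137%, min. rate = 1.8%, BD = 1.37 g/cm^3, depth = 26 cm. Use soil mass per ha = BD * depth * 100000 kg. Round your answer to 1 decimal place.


Step 1: Soil mass per ha = BD * depth * 100000 = 1.37 * 26 * 100000 = 3562000 kg
Step 2: Total N pool = soil mass * N%/100 = 3562000 * 0.137/100 = 4879.94 kg/ha
Step 3: N mineralized = N pool * rate%/100 = 4879.94 * 1.8/100 = 87.8 kg/ha/yr

87.8


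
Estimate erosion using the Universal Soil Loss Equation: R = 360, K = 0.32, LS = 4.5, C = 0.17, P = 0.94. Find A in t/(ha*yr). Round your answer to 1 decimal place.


Step 1: A = R * K * LS * C * P
Step 2: R * K = 360 * 0.32 = 115.2
Step 3: (R*K) * LS = 115.2 * 4.5 = 518.4
Step 4: * C * P = 518.4 * 0.17 * 0.94 = 82.8
Step 5: A = 82.8 t/(ha*yr)

82.8


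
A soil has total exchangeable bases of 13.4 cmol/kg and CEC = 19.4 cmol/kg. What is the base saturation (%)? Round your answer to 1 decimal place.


Step 1: BS = 100 * (sum of bases) / CEC
Step 2: BS = 100 * 13.4 / 19.4
Step 3: BS = 69.1%

69.1


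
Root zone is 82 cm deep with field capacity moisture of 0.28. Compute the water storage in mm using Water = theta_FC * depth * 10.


Step 1: Water (mm) = theta_FC * depth (cm) * 10
Step 2: Water = 0.28 * 82 * 10
Step 3: Water = 229.6 mm

229.6


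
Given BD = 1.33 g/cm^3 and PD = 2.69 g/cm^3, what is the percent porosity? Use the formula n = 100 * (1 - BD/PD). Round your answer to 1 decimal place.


Step 1: Formula: n = 100 * (1 - BD / PD)
Step 2: n = 100 * (1 - 1.33 / 2.69)
Step 3: n = 100 * (1 - 0.49442)
Step 4: n = 50.6%

50.6


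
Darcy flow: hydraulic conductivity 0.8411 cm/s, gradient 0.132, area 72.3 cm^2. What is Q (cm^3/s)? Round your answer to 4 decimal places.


Step 1: Apply Darcy's law: Q = K * i * A
Step 2: Q = 0.8411 * 0.132 * 72.3
Step 3: Q = 8.0271 cm^3/s

8.0271


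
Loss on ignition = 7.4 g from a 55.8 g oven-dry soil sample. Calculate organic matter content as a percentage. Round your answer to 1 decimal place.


Step 1: OM% = 100 * LOI / sample mass
Step 2: OM = 100 * 7.4 / 55.8
Step 3: OM = 13.3%

13.3


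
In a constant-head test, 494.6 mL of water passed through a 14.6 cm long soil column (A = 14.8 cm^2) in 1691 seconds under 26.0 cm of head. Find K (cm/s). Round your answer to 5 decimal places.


Step 1: K = Q * L / (A * t * h)
Step 2: Numerator = 494.6 * 14.6 = 7221.16
Step 3: Denominator = 14.8 * 1691 * 26.0 = 650696.8
Step 4: K = 7221.16 / 650696.8 = 0.0111 cm/s

0.0111


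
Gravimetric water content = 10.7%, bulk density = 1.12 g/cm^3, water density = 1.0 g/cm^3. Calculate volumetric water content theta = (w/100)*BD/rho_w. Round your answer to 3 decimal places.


Step 1: theta = (w / 100) * BD / rho_w
Step 2: theta = (10.7 / 100) * 1.12 / 1.0
Step 3: theta = 0.107 * 1.12
Step 4: theta = 0.12

0.12


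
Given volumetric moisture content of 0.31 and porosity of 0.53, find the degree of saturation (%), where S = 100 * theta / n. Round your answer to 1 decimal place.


Step 1: S = 100 * theta_v / n
Step 2: S = 100 * 0.31 / 0.53
Step 3: S = 58.5%

58.5


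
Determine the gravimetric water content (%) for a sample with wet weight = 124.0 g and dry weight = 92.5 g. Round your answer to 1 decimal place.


Step 1: Water mass = wet - dry = 124.0 - 92.5 = 31.5 g
Step 2: w = 100 * water mass / dry mass
Step 3: w = 100 * 31.5 / 92.5 = 34.1%

34.1


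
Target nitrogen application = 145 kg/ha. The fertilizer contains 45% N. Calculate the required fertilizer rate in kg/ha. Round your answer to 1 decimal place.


Step 1: Fertilizer rate = target N / (N content / 100)
Step 2: Rate = 145 / (45 / 100)
Step 3: Rate = 145 / 0.45
Step 4: Rate = 322.2 kg/ha

322.2


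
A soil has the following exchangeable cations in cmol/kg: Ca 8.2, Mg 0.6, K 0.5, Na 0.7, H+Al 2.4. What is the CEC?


Step 1: CEC = Ca + Mg + K + Na + (H+Al)
Step 2: CEC = 8.2 + 0.6 + 0.5 + 0.7 + 2.4
Step 3: CEC = 12.4 cmol/kg

12.4


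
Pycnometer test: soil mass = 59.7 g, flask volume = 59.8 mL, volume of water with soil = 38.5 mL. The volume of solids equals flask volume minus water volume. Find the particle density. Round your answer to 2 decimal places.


Step 1: Volume of solids = flask volume - water volume with soil
Step 2: V_solids = 59.8 - 38.5 = 21.3 mL
Step 3: Particle density = mass / V_solids = 59.7 / 21.3 = 2.8 g/cm^3

2.8


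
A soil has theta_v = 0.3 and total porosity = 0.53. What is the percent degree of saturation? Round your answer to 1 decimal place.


Step 1: S = 100 * theta_v / n
Step 2: S = 100 * 0.3 / 0.53
Step 3: S = 56.6%

56.6


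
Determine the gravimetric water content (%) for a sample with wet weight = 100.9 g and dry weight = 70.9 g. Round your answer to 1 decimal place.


Step 1: Water mass = wet - dry = 100.9 - 70.9 = 30.0 g
Step 2: w = 100 * water mass / dry mass
Step 3: w = 100 * 30.0 / 70.9 = 42.3%

42.3


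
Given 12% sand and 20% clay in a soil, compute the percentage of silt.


Step 1: sand + silt + clay = 100%
Step 2: silt = 100 - sand - clay
Step 3: silt = 100 - 12 - 20
Step 4: silt = 68%

68


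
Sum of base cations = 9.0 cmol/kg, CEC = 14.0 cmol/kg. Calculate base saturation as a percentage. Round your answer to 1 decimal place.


Step 1: BS = 100 * (sum of bases) / CEC
Step 2: BS = 100 * 9.0 / 14.0
Step 3: BS = 64.3%

64.3


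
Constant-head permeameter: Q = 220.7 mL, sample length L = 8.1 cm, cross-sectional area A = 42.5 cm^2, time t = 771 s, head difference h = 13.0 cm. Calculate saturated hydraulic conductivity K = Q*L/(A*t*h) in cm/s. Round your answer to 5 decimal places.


Step 1: K = Q * L / (A * t * h)
Step 2: Numerator = 220.7 * 8.1 = 1787.67
Step 3: Denominator = 42.5 * 771 * 13.0 = 425977.5
Step 4: K = 1787.67 / 425977.5 = 0.0042 cm/s

0.0042


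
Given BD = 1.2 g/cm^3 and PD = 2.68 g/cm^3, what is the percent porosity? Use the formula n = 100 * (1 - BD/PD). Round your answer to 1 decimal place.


Step 1: Formula: n = 100 * (1 - BD / PD)
Step 2: n = 100 * (1 - 1.2 / 2.68)
Step 3: n = 100 * (1 - 0.44776)
Step 4: n = 55.2%

55.2


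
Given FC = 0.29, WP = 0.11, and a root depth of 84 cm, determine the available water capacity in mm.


Step 1: Available water = (FC - WP) * depth * 10
Step 2: AW = (0.29 - 0.11) * 84 * 10
Step 3: AW = 0.18 * 84 * 10
Step 4: AW = 151.2 mm

151.2


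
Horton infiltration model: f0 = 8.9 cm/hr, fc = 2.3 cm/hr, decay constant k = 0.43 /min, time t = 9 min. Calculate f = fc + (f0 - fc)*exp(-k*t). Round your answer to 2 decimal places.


Step 1: f = fc + (f0 - fc) * exp(-k * t)
Step 2: exp(-0.43 * 9) = 0.020858
Step 3: f = 2.3 + (8.9 - 2.3) * 0.020858
Step 4: f = 2.3 + 6.6 * 0.020858
Step 5: f = 2.44 cm/hr

2.44


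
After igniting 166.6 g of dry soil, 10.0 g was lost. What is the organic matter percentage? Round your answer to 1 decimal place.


Step 1: OM% = 100 * LOI / sample mass
Step 2: OM = 100 * 10.0 / 166.6
Step 3: OM = 6.0%

6.0


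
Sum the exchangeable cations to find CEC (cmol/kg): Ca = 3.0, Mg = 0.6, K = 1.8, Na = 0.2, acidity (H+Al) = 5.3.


Step 1: CEC = Ca + Mg + K + Na + (H+Al)
Step 2: CEC = 3.0 + 0.6 + 1.8 + 0.2 + 5.3
Step 3: CEC = 10.9 cmol/kg

10.9


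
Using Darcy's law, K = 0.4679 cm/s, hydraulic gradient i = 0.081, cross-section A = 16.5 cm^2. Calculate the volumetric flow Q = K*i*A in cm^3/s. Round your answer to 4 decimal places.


Step 1: Apply Darcy's law: Q = K * i * A
Step 2: Q = 0.4679 * 0.081 * 16.5
Step 3: Q = 0.6253 cm^3/s

0.6253


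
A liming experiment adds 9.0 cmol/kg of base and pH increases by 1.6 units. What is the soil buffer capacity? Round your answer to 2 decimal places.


Step 1: BC = change in base / change in pH
Step 2: BC = 9.0 / 1.6
Step 3: BC = 5.63 cmol/(kg*pH unit)

5.63


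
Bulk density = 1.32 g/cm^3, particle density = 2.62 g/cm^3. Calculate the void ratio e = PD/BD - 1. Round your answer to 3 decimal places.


Step 1: e = PD / BD - 1
Step 2: e = 2.62 / 1.32 - 1
Step 3: e = 1.98485 - 1
Step 4: e = 0.985

0.985


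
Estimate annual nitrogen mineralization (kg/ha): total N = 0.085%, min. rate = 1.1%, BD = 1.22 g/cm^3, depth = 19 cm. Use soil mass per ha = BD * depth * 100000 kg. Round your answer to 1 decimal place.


Step 1: Soil mass per ha = BD * depth * 100000 = 1.22 * 19 * 100000 = 2318000 kg
Step 2: Total N pool = soil mass * N%/100 = 2318000 * 0.085/100 = 1970.3 kg/ha
Step 3: N mineralized = N pool * rate%/100 = 1970.3 * 1.1/100 = 21.7 kg/ha/yr

21.7


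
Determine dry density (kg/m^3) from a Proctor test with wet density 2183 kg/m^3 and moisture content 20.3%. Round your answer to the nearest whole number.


Step 1: Dry density = wet density / (1 + w/100)
Step 2: Dry density = 2183 / (1 + 20.3/100)
Step 3: Dry density = 2183 / 1.203
Step 4: Dry density = 1815 kg/m^3

1815


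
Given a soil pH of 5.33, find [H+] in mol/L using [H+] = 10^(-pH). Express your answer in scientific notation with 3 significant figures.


Step 1: [H+] = 10^(-pH)
Step 2: [H+] = 10^(-5.33)
Step 3: [H+] = 4.68e-06 mol/L

4.68e-06


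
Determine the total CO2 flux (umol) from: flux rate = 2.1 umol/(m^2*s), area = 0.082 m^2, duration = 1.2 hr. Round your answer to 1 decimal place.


Step 1: Convert time to seconds: 1.2 hr * 3600 = 4320.0 s
Step 2: Total = flux * area * time_s
Step 3: Total = 2.1 * 0.082 * 4320.0
Step 4: Total = 743.9 umol

743.9


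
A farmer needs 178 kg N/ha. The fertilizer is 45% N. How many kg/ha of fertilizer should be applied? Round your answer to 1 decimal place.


Step 1: Fertilizer rate = target N / (N content / 100)
Step 2: Rate = 178 / (45 / 100)
Step 3: Rate = 178 / 0.45
Step 4: Rate = 395.6 kg/ha

395.6


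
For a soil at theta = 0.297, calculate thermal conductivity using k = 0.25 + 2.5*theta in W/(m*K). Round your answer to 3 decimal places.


Step 1: k = 0.25 + 2.5 * theta
Step 2: k = 0.25 + 2.5 * 0.297
Step 3: k = 0.25 + 0.743
Step 4: k = 0.993 W/(m*K)

0.993


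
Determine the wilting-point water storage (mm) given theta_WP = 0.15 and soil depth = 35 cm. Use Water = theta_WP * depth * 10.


Step 1: Water (mm) = theta_WP * depth * 10
Step 2: Water = 0.15 * 35 * 10
Step 3: Water = 52.5 mm

52.5


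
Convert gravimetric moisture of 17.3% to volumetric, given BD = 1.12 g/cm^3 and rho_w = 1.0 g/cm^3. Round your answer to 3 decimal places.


Step 1: theta = (w / 100) * BD / rho_w
Step 2: theta = (17.3 / 100) * 1.12 / 1.0
Step 3: theta = 0.173 * 1.12
Step 4: theta = 0.194

0.194


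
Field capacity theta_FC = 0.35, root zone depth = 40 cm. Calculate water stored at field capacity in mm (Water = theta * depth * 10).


Step 1: Water (mm) = theta_FC * depth (cm) * 10
Step 2: Water = 0.35 * 40 * 10
Step 3: Water = 140.0 mm

140.0


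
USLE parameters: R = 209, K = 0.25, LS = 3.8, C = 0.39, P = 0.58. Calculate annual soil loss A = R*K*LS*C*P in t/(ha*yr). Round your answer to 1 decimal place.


Step 1: A = R * K * LS * C * P
Step 2: R * K = 209 * 0.25 = 52.25
Step 3: (R*K) * LS = 52.25 * 3.8 = 198.55
Step 4: * C * P = 198.55 * 0.39 * 0.58 = 44.9
Step 5: A = 44.9 t/(ha*yr)

44.9


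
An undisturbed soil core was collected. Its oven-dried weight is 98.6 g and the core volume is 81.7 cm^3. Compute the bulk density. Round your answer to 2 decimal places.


Step 1: Identify the formula: BD = dry mass / volume
Step 2: Substitute values: BD = 98.6 / 81.7
Step 3: BD = 1.21 g/cm^3

1.21


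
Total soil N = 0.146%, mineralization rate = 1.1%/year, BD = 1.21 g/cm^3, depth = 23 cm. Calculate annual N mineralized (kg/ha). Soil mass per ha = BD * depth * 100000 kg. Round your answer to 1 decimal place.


Step 1: Soil mass per ha = BD * depth * 100000 = 1.21 * 23 * 100000 = 2783000 kg
Step 2: Total N pool = soil mass * N%/100 = 2783000 * 0.146/100 = 4063.18 kg/ha
Step 3: N mineralized = N pool * rate%/100 = 4063.18 * 1.1/100 = 44.7 kg/ha/yr

44.7


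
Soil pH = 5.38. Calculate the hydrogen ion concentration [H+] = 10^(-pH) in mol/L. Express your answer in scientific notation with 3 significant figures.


Step 1: [H+] = 10^(-pH)
Step 2: [H+] = 10^(-5.38)
Step 3: [H+] = 4.17e-06 mol/L

4.17e-06


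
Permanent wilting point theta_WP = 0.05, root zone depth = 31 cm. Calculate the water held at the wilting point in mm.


Step 1: Water (mm) = theta_WP * depth * 10
Step 2: Water = 0.05 * 31 * 10
Step 3: Water = 15.5 mm

15.5


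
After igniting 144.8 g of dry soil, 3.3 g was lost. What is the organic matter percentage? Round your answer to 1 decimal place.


Step 1: OM% = 100 * LOI / sample mass
Step 2: OM = 100 * 3.3 / 144.8
Step 3: OM = 2.3%

2.3


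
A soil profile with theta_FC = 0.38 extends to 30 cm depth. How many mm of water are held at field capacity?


Step 1: Water (mm) = theta_FC * depth (cm) * 10
Step 2: Water = 0.38 * 30 * 10
Step 3: Water = 114.0 mm

114.0


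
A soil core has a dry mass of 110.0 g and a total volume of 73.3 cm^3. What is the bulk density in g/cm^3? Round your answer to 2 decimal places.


Step 1: Identify the formula: BD = dry mass / volume
Step 2: Substitute values: BD = 110.0 / 73.3
Step 3: BD = 1.5 g/cm^3

1.5


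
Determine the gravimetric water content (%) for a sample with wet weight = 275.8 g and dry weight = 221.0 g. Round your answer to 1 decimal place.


Step 1: Water mass = wet - dry = 275.8 - 221.0 = 54.8 g
Step 2: w = 100 * water mass / dry mass
Step 3: w = 100 * 54.8 / 221.0 = 24.8%

24.8


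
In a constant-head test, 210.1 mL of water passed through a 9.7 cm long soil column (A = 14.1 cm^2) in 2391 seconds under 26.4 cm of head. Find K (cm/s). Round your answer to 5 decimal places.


Step 1: K = Q * L / (A * t * h)
Step 2: Numerator = 210.1 * 9.7 = 2037.97
Step 3: Denominator = 14.1 * 2391 * 26.4 = 890025.84
Step 4: K = 2037.97 / 890025.84 = 0.00229 cm/s

0.00229


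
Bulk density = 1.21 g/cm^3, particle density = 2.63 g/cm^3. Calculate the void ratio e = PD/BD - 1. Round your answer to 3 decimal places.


Step 1: e = PD / BD - 1
Step 2: e = 2.63 / 1.21 - 1
Step 3: e = 2.17355 - 1
Step 4: e = 1.174

1.174


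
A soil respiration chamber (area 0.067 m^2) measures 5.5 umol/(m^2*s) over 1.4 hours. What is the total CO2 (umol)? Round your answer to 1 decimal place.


Step 1: Convert time to seconds: 1.4 hr * 3600 = 5040.0 s
Step 2: Total = flux * area * time_s
Step 3: Total = 5.5 * 0.067 * 5040.0
Step 4: Total = 1857.2 umol

1857.2


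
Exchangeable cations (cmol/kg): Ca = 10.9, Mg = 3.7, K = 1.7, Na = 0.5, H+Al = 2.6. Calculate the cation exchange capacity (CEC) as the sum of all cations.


Step 1: CEC = Ca + Mg + K + Na + (H+Al)
Step 2: CEC = 10.9 + 3.7 + 1.7 + 0.5 + 2.6
Step 3: CEC = 19.4 cmol/kg

19.4


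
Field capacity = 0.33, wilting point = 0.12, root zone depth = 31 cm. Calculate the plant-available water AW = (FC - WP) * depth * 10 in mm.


Step 1: Available water = (FC - WP) * depth * 10
Step 2: AW = (0.33 - 0.12) * 31 * 10
Step 3: AW = 0.21 * 31 * 10
Step 4: AW = 65.1 mm

65.1


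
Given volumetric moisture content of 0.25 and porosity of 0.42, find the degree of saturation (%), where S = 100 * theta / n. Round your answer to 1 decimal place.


Step 1: S = 100 * theta_v / n
Step 2: S = 100 * 0.25 / 0.42
Step 3: S = 59.5%

59.5


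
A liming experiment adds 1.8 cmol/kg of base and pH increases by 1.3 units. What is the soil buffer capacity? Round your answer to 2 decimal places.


Step 1: BC = change in base / change in pH
Step 2: BC = 1.8 / 1.3
Step 3: BC = 1.38 cmol/(kg*pH unit)

1.38


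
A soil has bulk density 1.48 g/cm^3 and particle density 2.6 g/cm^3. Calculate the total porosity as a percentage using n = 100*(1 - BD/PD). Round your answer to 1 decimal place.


Step 1: Formula: n = 100 * (1 - BD / PD)
Step 2: n = 100 * (1 - 1.48 / 2.6)
Step 3: n = 100 * (1 - 0.56923)
Step 4: n = 43.1%

43.1


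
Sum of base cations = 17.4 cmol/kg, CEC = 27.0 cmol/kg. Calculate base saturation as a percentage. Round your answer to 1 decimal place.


Step 1: BS = 100 * (sum of bases) / CEC
Step 2: BS = 100 * 17.4 / 27.0
Step 3: BS = 64.4%

64.4


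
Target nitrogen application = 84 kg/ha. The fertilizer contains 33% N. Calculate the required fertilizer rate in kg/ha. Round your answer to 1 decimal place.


Step 1: Fertilizer rate = target N / (N content / 100)
Step 2: Rate = 84 / (33 / 100)
Step 3: Rate = 84 / 0.33
Step 4: Rate = 254.5 kg/ha

254.5


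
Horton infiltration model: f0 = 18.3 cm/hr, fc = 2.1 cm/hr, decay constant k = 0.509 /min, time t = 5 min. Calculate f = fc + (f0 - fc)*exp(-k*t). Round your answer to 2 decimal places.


Step 1: f = fc + (f0 - fc) * exp(-k * t)
Step 2: exp(-0.509 * 5) = 0.078473
Step 3: f = 2.1 + (18.3 - 2.1) * 0.078473
Step 4: f = 2.1 + 16.2 * 0.078473
Step 5: f = 3.37 cm/hr

3.37


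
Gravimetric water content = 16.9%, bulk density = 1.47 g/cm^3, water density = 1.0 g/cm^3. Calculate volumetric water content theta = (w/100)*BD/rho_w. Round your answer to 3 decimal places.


Step 1: theta = (w / 100) * BD / rho_w
Step 2: theta = (16.9 / 100) * 1.47 / 1.0
Step 3: theta = 0.169 * 1.47
Step 4: theta = 0.248

0.248


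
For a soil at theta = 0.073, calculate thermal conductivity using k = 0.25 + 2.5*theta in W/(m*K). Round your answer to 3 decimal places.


Step 1: k = 0.25 + 2.5 * theta
Step 2: k = 0.25 + 2.5 * 0.073
Step 3: k = 0.25 + 0.183
Step 4: k = 0.433 W/(m*K)

0.433


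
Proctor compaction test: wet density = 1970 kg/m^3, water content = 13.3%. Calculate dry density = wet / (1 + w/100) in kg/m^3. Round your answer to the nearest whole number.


Step 1: Dry density = wet density / (1 + w/100)
Step 2: Dry density = 1970 / (1 + 13.3/100)
Step 3: Dry density = 1970 / 1.133
Step 4: Dry density = 1739 kg/m^3

1739


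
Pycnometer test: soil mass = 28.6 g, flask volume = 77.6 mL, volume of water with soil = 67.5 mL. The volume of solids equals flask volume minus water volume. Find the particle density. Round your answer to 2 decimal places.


Step 1: Volume of solids = flask volume - water volume with soil
Step 2: V_solids = 77.6 - 67.5 = 10.1 mL
Step 3: Particle density = mass / V_solids = 28.6 / 10.1 = 2.83 g/cm^3

2.83


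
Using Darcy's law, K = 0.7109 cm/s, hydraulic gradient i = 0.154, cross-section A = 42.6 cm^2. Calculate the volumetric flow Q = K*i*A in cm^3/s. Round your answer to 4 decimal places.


Step 1: Apply Darcy's law: Q = K * i * A
Step 2: Q = 0.7109 * 0.154 * 42.6
Step 3: Q = 4.6638 cm^3/s

4.6638


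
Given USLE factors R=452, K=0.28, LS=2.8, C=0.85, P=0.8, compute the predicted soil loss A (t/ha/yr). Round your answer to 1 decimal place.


Step 1: A = R * K * LS * C * P
Step 2: R * K = 452 * 0.28 = 126.56
Step 3: (R*K) * LS = 126.56 * 2.8 = 354.368
Step 4: * C * P = 354.368 * 0.85 * 0.8 = 241.0
Step 5: A = 241.0 t/(ha*yr)

241.0


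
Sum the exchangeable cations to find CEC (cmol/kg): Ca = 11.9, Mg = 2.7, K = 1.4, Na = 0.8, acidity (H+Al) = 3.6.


Step 1: CEC = Ca + Mg + K + Na + (H+Al)
Step 2: CEC = 11.9 + 2.7 + 1.4 + 0.8 + 3.6
Step 3: CEC = 20.4 cmol/kg

20.4


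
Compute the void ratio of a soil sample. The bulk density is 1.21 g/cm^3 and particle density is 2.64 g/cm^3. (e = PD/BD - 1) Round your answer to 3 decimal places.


Step 1: e = PD / BD - 1
Step 2: e = 2.64 / 1.21 - 1
Step 3: e = 2.18182 - 1
Step 4: e = 1.182

1.182
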